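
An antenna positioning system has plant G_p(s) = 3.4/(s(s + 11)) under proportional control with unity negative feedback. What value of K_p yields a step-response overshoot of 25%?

From %OS = 100·exp(−πζ/√(1−ζ²)) = 25%, ζ = −ln(0.25)/√(π²+ln²(0.25)) = 0.4037.
Characteristic equation s² + 11s + 3.4K_p = 0 gives ζ = 11/(2√(3.4K_p)).
Setting ζ = 0.4037: √(3.4K_p) = 11/(2·0.4037) = 13.62, so K_p = 185.6/3.4 = 54.6.

K_p = 54.6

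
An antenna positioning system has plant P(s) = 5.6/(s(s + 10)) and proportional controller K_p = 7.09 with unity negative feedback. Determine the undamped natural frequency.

With unity feedback the closed-loop characteristic equation is s² + 10s + 7.09·5.6 = s² + 10s + 39.7 = 0.
So ω_n² = 39.7 ⇒ ω_n = 6.301 rad/s, and ζ = 10/(2ω_n) = 0.794.

ω_n = 6.3 rad/s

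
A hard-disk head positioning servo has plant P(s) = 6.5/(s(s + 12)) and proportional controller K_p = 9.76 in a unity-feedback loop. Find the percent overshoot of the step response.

From 1 + K_pP(s) = 0: s² + 12s + 63.44 = 0 ⇒ ω_n = 7.965, ζ = 0.7533.
%OS = 100·exp(−πζ/√(1−ζ²)) = 100·exp(−π·0.7533/√0.4325) = 2.74%.

2.74%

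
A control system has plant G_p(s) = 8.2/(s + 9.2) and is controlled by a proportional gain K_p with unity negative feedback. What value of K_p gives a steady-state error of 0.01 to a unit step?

Steady-state error for a unit step on this type-0 loop is 1/(1 + K_p·G_p(0)).
G_p(0) = 0.8913. Require 1/(1 + K_p·0.8913) = 0.01, so 1 + 0.8913·K_p = 100.
K_p = (100 − 1)/0.8913 = 111.

K_p = 111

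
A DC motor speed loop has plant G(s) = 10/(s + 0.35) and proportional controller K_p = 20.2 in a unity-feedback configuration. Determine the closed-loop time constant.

τ = 0.00494 s

Closed-loop transfer function: T(s) = K_p·G(s)/(1 + K_p·G(s)) = 202/(s + 0.35 + 202) = 202/(s + 202.3).
Time constant τ = 1/202.3 = 0.00494 s.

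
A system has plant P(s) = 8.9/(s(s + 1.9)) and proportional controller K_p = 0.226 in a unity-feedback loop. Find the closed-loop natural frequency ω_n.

ω_n = 1.42 rad/s

The closed-loop denominator is s(s+1.9) + 0.226·8.9 = s² + 1.9s + 2.011.
So ω_n² = 2.011 ⇒ ω_n = 1.418 rad/s, and ζ = 1.9/(2ω_n) = 0.67.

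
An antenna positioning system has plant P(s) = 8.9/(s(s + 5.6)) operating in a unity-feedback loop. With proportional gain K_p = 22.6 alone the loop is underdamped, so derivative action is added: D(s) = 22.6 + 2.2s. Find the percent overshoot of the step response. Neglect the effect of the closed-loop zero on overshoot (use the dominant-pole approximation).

0.234%

Forward path: (22.6 + 2.2s)·8.9/(s(s+5.6)). The closed-loop characteristic equation is s² + (5.6 + 8.9·2.2)s + 8.9·22.6 = 0.
That is s² + 25.18s + 201.1 = 0, so ω_n = 14.18 rad/s and ζ = 25.18/(2·14.18) = 0.8877.
%OS = 100·exp(−πζ/√(1−ζ²)) = 0.234%.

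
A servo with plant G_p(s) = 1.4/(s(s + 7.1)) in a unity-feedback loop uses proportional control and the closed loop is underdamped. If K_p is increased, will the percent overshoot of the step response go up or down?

increase

ζ = 7.1/(2√(1.4K_p)) decreases as K_p grows; lower damping means more overshoot.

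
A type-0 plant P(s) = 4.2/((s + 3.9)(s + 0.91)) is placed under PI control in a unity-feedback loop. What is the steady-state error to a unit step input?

0

The PI controller's integrator makes the forward path type 1, so e_ss to a step is zero.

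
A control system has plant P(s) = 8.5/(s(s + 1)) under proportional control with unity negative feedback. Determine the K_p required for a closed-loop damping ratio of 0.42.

K_p = 0.167

Closed-loop characteristic equation: s² + 1s + K_p·8.5 = 0.
So ω_n = √(8.5K_p) and 2ζω_n = 1, giving ζ = 1/(2√(8.5K_p)).
Setting ζ = 0.42: √(8.5K_p) = 1/(2·0.42) = 1.19, so K_p = 1.417/8.5 = 0.167.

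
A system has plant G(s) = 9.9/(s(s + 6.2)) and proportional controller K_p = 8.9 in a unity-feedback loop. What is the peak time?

From 1 + K_pG(s) = 0: s² + 6.2s + 88.11 = 0 ⇒ ω_n = 9.387, ζ = 0.3303.
Damped frequency ω_d = ω_n√(1−ζ²) = 8.86 rad/s, so peak time T_p = π/ω_d = 0.355 s.

T_p = 0.355 s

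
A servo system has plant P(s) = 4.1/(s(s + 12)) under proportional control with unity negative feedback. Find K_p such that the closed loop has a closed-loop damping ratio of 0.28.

K_p = 112

Closed-loop characteristic equation: s² + 12s + K_p·4.1 = 0.
So ω_n = √(4.1K_p) and 2ζω_n = 12, giving ζ = 12/(2√(4.1K_p)).
Setting ζ = 0.28: √(4.1K_p) = 12/(2·0.28) = 21.43, so K_p = 459.2/4.1 = 112.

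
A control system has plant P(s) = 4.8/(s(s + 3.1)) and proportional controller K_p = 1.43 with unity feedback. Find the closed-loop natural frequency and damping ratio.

1 + K_p·P(s) = 0 gives s² + 3.1s + 6.864 = 0.
So ω_n² = 6.864 ⇒ ω_n = 2.62 rad/s, and ζ = 3.1/(2ω_n) = 0.592.

ω_n = 2.62 rad/s, ζ = 0.592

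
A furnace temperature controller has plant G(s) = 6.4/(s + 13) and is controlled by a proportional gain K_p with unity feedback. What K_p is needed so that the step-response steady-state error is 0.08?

For a type-0 loop with proportional control, e_ss = 1/(1 + K_p·G(0)).
G(0) = 0.4923. Require 1/(1 + K_p·0.4923) = 0.08, so 1 + 0.4923·K_p = 12.5.
K_p = (12.5 − 1)/0.4923 = 23.4.

K_p = 23.4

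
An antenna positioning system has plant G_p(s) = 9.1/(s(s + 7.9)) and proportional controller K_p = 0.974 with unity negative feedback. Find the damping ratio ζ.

With unity feedback the closed-loop characteristic equation is s² + 7.9s + 0.974·9.1 = s² + 7.9s + 8.863 = 0.
Matching s² + 2ζω_n s + ω_n²: ω_n = √8.863 = 2.977 rad/s and 2ζω_n = 7.9, so ζ = 7.9/(2·2.977) = 1.33.

ζ = 1.33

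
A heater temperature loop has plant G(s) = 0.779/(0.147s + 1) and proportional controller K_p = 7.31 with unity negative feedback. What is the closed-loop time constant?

τ = 0.022 s

Closed loop: T(s) = K_p·G/(1+K_p·G) = 5.694/(0.147s + 1 + 5.694), with pole at s = −(1 + 5.694)/0.147 = −45.54.
Closed-loop time constant τ = 1/45.54 = 0.022 s.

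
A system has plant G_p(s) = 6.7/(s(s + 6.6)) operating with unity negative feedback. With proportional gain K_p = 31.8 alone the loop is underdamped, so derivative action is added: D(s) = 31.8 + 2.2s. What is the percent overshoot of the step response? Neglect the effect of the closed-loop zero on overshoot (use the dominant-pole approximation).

Forward path: (31.8 + 2.2s)·6.7/(s(s+6.6)). The closed-loop characteristic equation is s² + (6.6 + 6.7·2.2)s + 6.7·31.8 = 0.
That is s² + 21.34s + 213.1 = 0, so ω_n = 14.6 rad/s and ζ = 21.34/(2·14.6) = 0.731.
%OS = 100·exp(−πζ/√(1−ζ²)) = 3.45%.

3.45%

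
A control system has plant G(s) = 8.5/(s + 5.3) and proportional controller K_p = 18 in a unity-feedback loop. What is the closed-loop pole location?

Closed-loop transfer function: T(s) = K_p·G(s)/(1 + K_p·G(s)) = 153/(s + 5.3 + 153) = 153/(s + 158.3).
The closed-loop pole is at s = −158.3.

s = -158.3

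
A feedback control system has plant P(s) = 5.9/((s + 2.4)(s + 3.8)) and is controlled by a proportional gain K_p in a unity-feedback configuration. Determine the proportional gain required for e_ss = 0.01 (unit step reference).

The loop is type 0, so e_ss(step) = 1/(1 + K_pos) with K_pos = K_p·P(0).
P(0) = 0.6469. Require 1/(1 + K_p·0.6469) = 0.01, so 1 + 0.6469·K_p = 100.
K_p = (100 − 1)/0.6469 = 153.

K_p = 153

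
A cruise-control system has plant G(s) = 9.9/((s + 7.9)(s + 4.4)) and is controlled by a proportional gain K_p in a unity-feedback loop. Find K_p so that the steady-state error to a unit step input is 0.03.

For a type-0 loop with proportional control, e_ss = 1/(1 + K_p·G(0)).
G(0) = 0.2848. Require 1/(1 + K_p·0.2848) = 0.03, so 1 + 0.2848·K_p = 33.33.
K_p = (33.33 − 1)/0.2848 = 114.

K_p = 114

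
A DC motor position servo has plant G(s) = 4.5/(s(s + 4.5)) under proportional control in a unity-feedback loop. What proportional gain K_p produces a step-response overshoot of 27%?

K_p = 7.6

From %OS = 100·exp(−πζ/√(1−ζ²)) = 27%, ζ = −ln(0.27)/√(π²+ln²(0.27)) = 0.3847.
Characteristic equation s² + 4.5s + 4.5K_p = 0 gives ζ = 4.5/(2√(4.5K_p)).
Setting ζ = 0.3847: √(4.5K_p) = 4.5/(2·0.3847) = 5.849, so K_p = 34.21/4.5 = 7.6.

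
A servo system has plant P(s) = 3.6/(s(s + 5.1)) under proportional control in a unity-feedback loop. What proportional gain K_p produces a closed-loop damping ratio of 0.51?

K_p = 6.94

Closed-loop characteristic equation: s² + 5.1s + K_p·3.6 = 0.
So ω_n = √(3.6K_p) and 2ζω_n = 5.1, giving ζ = 5.1/(2√(3.6K_p)).
Setting ζ = 0.51: √(3.6K_p) = 5.1/(2·0.51) = 5, so K_p = 25/3.6 = 6.94.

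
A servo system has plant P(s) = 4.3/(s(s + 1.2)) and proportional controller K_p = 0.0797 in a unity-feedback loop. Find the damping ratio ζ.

With unity feedback the closed-loop characteristic equation is s² + 1.2s + 0.0797·4.3 = s² + 1.2s + 0.3427 = 0.
Matching s² + 2ζω_n s + ω_n²: ω_n = √0.3427 = 0.5854 rad/s and 2ζω_n = 1.2, so ζ = 1.2/(2·0.5854) = 1.02.

ζ = 1.02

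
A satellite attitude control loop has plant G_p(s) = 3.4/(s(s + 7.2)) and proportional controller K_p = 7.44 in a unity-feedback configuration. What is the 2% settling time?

T_s ≈ 1.11 s

From 1 + K_pG_p(s) = 0: s² + 7.2s + 25.3 = 0 ⇒ ω_n = 5.03, ζ = 0.7158.
2% settling time T_s ≈ 4/(ζω_n) = 4/3.6 = 1.11 s.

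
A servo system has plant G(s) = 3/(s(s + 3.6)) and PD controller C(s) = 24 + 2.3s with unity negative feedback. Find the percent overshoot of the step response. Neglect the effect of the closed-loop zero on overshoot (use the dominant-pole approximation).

Forward path: (24 + 2.3s)·3/(s(s+3.6)). The closed-loop characteristic equation is s² + (3.6 + 3·2.3)s + 3·24 = 0.
That is s² + 10.5s + 72 = 0, so ω_n = 8.485 rad/s and ζ = 10.5/(2·8.485) = 0.6187.
%OS = 100·exp(−πζ/√(1−ζ²)) = 8.42%.

8.42%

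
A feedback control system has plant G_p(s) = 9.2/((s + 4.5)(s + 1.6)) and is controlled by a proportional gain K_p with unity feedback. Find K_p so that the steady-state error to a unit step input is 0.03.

K_p = 25.3

The loop is type 0, so e_ss(step) = 1/(1 + K_pos) with K_pos = K_p·G_p(0).
G_p(0) = 1.278. Require 1/(1 + K_p·1.278) = 0.03, so 1 + 1.278·K_p = 33.33.
K_p = (33.33 − 1)/1.278 = 25.3.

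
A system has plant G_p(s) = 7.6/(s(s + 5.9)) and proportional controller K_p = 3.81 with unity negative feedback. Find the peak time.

Closed-loop characteristic equation: s² + 5.9s + 28.96 = 0, so ω_n = 5.381 rad/s and ζ = 5.9/(2·5.381) = 0.5482.
Damped frequency ω_d = ω_n√(1−ζ²) = 4.5 rad/s, so peak time T_p = π/ω_d = 0.698 s.

T_p = 0.698 s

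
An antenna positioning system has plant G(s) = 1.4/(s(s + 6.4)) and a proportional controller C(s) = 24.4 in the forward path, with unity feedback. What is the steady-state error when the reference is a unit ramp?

0.187

The loop has one pole at the origin (type 1). Velocity error constant K_v = lim_{s→0} s·C(s)G(s) = 24.4·1.4/6.4 = 5.337.
Steady-state error to a unit ramp: e_ss = 1/K_v = 0.187.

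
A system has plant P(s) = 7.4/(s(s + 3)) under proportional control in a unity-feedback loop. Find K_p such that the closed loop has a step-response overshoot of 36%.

K_p = 3.18

From %OS = 100·exp(−πζ/√(1−ζ²)) = 36%, ζ = −ln(0.36)/√(π²+ln²(0.36)) = 0.3093.
Characteristic equation s² + 3s + 7.4K_p = 0 gives ζ = 3/(2√(7.4K_p)).
Setting ζ = 0.3093: √(7.4K_p) = 3/(2·0.3093) = 4.85, so K_p = 23.53/7.4 = 3.18.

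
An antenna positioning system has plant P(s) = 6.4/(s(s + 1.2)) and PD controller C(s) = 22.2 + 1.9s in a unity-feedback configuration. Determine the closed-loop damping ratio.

Forward path: (22.2 + 1.9s)·6.4/(s(s+1.2)). The closed-loop characteristic equation is s² + (1.2 + 6.4·1.9)s + 6.4·22.2 = 0.
That is s² + 13.36s + 142.1 = 0, so ω_n = 11.92 rad/s and ζ = 13.36/(2·11.92) = 0.5604.

ζ = 0.56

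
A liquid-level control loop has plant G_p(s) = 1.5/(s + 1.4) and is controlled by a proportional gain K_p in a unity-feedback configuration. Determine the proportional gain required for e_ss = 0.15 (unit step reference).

For a type-0 loop with proportional control, e_ss = 1/(1 + K_p·G_p(0)).
G_p(0) = 1.071. Require 1/(1 + K_p·1.071) = 0.15, so 1 + 1.071·K_p = 6.667.
K_p = (6.667 − 1)/1.071 = 5.29.

K_p = 5.29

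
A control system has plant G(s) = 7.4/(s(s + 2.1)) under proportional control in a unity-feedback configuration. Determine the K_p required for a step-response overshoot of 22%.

From %OS = 100·exp(−πζ/√(1−ζ²)) = 22%, ζ = −ln(0.22)/√(π²+ln²(0.22)) = 0.4342.
Characteristic equation s² + 2.1s + 7.4K_p = 0 gives ζ = 2.1/(2√(7.4K_p)).
Setting ζ = 0.4342: √(7.4K_p) = 2.1/(2·0.4342) = 2.418, so K_p = 5.849/7.4 = 0.79.

K_p = 0.79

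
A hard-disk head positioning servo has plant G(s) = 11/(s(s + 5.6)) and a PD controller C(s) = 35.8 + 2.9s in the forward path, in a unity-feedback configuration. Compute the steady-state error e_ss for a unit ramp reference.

The loop has one pole at the origin (type 1). Velocity error constant K_v = lim_{s→0} s·C(s)G(s) = 35.8·11/5.6 = 70.32.
Steady-state error to a unit ramp: e_ss = 1/K_v = 0.0142.

0.0142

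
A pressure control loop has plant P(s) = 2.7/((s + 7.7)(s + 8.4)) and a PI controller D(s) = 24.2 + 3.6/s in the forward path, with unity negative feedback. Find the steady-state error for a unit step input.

The open loop D(s)P(s) has a pole at the origin (type 1), so the static position error constant is infinite and e_ss = 1/(1+∞) = 0.

0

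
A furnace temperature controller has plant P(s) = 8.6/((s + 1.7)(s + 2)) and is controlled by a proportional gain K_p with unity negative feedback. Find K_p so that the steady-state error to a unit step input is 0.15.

The loop is type 0, so e_ss(step) = 1/(1 + K_pos) with K_pos = K_p·P(0).
P(0) = 2.529. Require 1/(1 + K_p·2.529) = 0.15, so 1 + 2.529·K_p = 6.667.
K_p = (6.667 − 1)/2.529 = 2.24.

K_p = 2.24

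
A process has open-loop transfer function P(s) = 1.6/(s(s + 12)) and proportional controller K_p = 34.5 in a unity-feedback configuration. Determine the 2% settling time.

T_s ≈ 0.667 s

From 1 + K_pP(s) = 0: s² + 12s + 55.2 = 0 ⇒ ω_n = 7.43, ζ = 0.8076.
2% settling time T_s ≈ 4/(ζω_n) = 4/6 = 0.667 s.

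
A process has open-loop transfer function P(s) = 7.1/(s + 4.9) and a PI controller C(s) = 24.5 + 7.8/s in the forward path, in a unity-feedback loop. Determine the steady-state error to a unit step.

0

The open loop C(s)P(s) has a pole at the origin (type 1), so the static position error constant is infinite and e_ss = 1/(1+∞) = 0.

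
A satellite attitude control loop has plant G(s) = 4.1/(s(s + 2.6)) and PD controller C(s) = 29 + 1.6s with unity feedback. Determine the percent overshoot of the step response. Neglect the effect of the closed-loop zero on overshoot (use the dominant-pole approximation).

Forward path: (29 + 1.6s)·4.1/(s(s+2.6)). The closed-loop characteristic equation is s² + (2.6 + 4.1·1.6)s + 4.1·29 = 0.
That is s² + 9.16s + 118.9 = 0, so ω_n = 10.9 rad/s and ζ = 9.16/(2·10.9) = 0.42.
%OS = 100·exp(−πζ/√(1−ζ²)) = 23.4%.

23.4%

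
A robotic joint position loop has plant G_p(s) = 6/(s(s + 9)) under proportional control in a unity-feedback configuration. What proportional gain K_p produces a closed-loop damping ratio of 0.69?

Closed-loop characteristic equation: s² + 9s + K_p·6 = 0.
So ω_n = √(6K_p) and 2ζω_n = 9, giving ζ = 9/(2√(6K_p)).
Setting ζ = 0.69: √(6K_p) = 9/(2·0.69) = 6.522, so K_p = 42.53/6 = 7.09.

K_p = 7.09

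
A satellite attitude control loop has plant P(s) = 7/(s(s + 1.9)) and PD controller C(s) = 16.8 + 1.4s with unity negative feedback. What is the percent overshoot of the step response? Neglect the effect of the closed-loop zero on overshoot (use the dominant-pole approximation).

13.4%

Forward path: (16.8 + 1.4s)·7/(s(s+1.9)). The closed-loop characteristic equation is s² + (1.9 + 7·1.4)s + 7·16.8 = 0.
That is s² + 11.7s + 117.6 = 0, so ω_n = 10.84 rad/s and ζ = 11.7/(2·10.84) = 0.5395.
%OS = 100·exp(−πζ/√(1−ζ²)) = 13.4%.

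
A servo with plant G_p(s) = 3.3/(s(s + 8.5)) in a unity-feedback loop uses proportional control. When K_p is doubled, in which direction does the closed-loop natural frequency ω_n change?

increase

ω_n = √(3.3·K_p), which grows with K_p.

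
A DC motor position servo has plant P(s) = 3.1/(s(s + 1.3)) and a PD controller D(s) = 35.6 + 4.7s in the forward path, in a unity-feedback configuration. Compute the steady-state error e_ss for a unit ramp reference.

0.0118

The loop has one pole at the origin (type 1). Velocity error constant K_v = lim_{s→0} s·D(s)P(s) = 35.6·3.1/1.3 = 84.89.
Steady-state error to a unit ramp: e_ss = 1/K_v = 0.0118.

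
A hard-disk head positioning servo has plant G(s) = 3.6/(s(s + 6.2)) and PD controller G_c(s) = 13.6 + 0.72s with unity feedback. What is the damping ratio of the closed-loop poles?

Forward path: (13.6 + 0.72s)·3.6/(s(s+6.2)). The closed-loop characteristic equation is s² + (6.2 + 3.6·0.72)s + 3.6·13.6 = 0.
That is s² + 8.792s + 48.96 = 0, so ω_n = 6.997 rad/s and ζ = 8.792/(2·6.997) = 0.6283.

ζ = 0.628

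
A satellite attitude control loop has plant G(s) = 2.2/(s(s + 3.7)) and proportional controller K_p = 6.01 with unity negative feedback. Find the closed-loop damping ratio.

With unity feedback the closed-loop characteristic equation is s² + 3.7s + 6.01·2.2 = s² + 3.7s + 13.22 = 0.
Matching s² + 2ζω_n s + ω_n²: ω_n = √13.22 = 3.636 rad/s and 2ζω_n = 3.7, so ζ = 3.7/(2·3.636) = 0.509.

ζ = 0.509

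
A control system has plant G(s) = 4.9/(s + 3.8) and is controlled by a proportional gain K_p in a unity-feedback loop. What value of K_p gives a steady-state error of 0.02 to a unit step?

Steady-state error for a unit step on this type-0 loop is 1/(1 + K_p·G(0)).
G(0) = 1.289. Require 1/(1 + K_p·1.289) = 0.02, so 1 + 1.289·K_p = 50.
K_p = (50 − 1)/1.289 = 38.

K_p = 38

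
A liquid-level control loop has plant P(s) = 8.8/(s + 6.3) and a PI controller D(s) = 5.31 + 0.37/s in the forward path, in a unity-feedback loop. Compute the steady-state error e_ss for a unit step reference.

The open loop D(s)P(s) has a pole at the origin (type 1), so the static position error constant is infinite and e_ss = 1/(1+∞) = 0.

0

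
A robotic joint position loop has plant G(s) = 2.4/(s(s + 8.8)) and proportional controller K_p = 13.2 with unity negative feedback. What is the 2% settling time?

T_s ≈ 0.909 s

From 1 + K_pG(s) = 0: s² + 8.8s + 31.68 = 0 ⇒ ω_n = 5.628, ζ = 0.7817.
2% settling time T_s ≈ 4/(ζω_n) = 4/4.4 = 0.909 s.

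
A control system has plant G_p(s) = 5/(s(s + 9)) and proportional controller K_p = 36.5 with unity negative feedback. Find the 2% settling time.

T_s ≈ 0.889 s

Closed-loop characteristic equation: s² + 9s + 182.5 = 0, so ω_n = 13.51 rad/s and ζ = 9/(2·13.51) = 0.3331.
2% settling time T_s ≈ 4/(ζω_n) = 4/4.5 = 0.889 s.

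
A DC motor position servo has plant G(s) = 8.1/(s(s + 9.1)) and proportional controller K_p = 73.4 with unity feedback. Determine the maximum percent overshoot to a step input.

55.1%

The closed-loop denominator s² + 9.1s + 594.5 gives ω_n = √594.5 = 24.38 and ζ = 9.1/(2ω_n) = 0.1866.
%OS = 100·exp(−πζ/√(1−ζ²)) = 100·exp(−π·0.1866/√0.9652) = 55.1%.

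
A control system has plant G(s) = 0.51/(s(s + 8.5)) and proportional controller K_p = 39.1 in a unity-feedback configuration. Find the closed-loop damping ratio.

The closed-loop denominator is s(s+8.5) + 39.1·0.51 = s² + 8.5s + 19.94.
So ω_n² = 19.94 ⇒ ω_n = 4.466 rad/s, and ζ = 8.5/(2ω_n) = 0.952.

ζ = 0.952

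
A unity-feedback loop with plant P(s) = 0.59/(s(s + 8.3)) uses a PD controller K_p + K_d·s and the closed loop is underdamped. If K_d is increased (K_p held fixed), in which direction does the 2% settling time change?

decrease

Characteristic equation s² + (8.3 + 0.59K_d)s + 0.59K_p = 0: raising K_d increases ζω_n = (8.3+0.59K_d)/2 while the loop stays underdamped, so T_s ≈ 4/(ζω_n) decreases.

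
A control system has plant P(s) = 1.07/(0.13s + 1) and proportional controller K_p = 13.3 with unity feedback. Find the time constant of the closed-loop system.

Closed loop: T(s) = K_p·P/(1+K_p·P) = 14.23/(0.13s + 1 + 14.23), with pole at s = −(1 + 14.23)/0.13 = −117.2.
Closed-loop time constant τ = 1/117.2 = 0.00854 s.

τ = 0.00854 s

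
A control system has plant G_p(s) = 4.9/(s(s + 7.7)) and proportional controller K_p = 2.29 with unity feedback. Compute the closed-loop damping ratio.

ζ = 1.15

The closed-loop denominator is s(s+7.7) + 2.29·4.9 = s² + 7.7s + 11.22.
So ω_n² = 11.22 ⇒ ω_n = 3.35 rad/s, and ζ = 7.7/(2ω_n) = 1.15.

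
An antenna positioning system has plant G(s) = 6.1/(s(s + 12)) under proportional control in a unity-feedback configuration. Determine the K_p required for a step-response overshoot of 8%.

K_p = 15

From %OS = 100·exp(−πζ/√(1−ζ²)) = 8%, ζ = −ln(0.08)/√(π²+ln²(0.08)) = 0.6266.
Characteristic equation s² + 12s + 6.1K_p = 0 gives ζ = 12/(2√(6.1K_p)).
Setting ζ = 0.6266: √(6.1K_p) = 12/(2·0.6266) = 9.576, so K_p = 91.7/6.1 = 15.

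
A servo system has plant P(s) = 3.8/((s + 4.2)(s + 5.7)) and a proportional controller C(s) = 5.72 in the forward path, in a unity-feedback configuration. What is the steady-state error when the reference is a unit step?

The loop is type 0. Static position error constant K_pos = C(0)·P(0) = 5.72·0.1587 = 0.9079.
Steady-state error to a unit step: e_ss = 1/(1+K_pos) = 1/1.908 = 0.524.

0.524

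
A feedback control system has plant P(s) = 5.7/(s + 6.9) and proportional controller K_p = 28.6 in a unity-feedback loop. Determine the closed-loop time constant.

Closed-loop transfer function: T(s) = K_p·P(s)/(1 + K_p·P(s)) = 163/(s + 6.9 + 163) = 163/(s + 169.9).
Time constant τ = 1/169.9 = 0.00589 s.

τ = 0.00589 s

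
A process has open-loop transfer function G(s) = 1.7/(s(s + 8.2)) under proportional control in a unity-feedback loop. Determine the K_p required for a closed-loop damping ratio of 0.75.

K_p = 17.6

Closed-loop characteristic equation: s² + 8.2s + K_p·1.7 = 0.
So ω_n = √(1.7K_p) and 2ζω_n = 8.2, giving ζ = 8.2/(2√(1.7K_p)).
Setting ζ = 0.75: √(1.7K_p) = 8.2/(2·0.75) = 5.467, so K_p = 29.88/1.7 = 17.6.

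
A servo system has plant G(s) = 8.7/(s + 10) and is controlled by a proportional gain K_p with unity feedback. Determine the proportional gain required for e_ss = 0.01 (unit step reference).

K_p = 114

The loop is type 0, so e_ss(step) = 1/(1 + K_pos) with K_pos = K_p·G(0).
G(0) = 0.87. Require 1/(1 + K_p·0.87) = 0.01, so 1 + 0.87·K_p = 100.
K_p = (100 − 1)/0.87 = 114.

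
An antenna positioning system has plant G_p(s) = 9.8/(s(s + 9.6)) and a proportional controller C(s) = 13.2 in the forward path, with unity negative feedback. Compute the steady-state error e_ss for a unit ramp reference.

The loop has one pole at the origin (type 1). Velocity error constant K_v = lim_{s→0} s·C(s)G_p(s) = 13.2·9.8/9.6 = 13.48.
Steady-state error to a unit ramp: e_ss = 1/K_v = 0.0742.

0.0742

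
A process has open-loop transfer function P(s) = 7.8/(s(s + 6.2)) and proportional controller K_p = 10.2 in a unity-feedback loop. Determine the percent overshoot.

The closed-loop denominator s² + 6.2s + 79.56 gives ω_n = √79.56 = 8.92 and ζ = 6.2/(2ω_n) = 0.3475.
%OS = 100·exp(−πζ/√(1−ζ²)) = 100·exp(−π·0.3475/√0.8792) = 31.2%.

31.2%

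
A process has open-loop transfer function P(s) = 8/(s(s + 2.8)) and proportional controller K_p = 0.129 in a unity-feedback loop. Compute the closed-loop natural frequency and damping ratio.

1 + K_p·P(s) = 0 gives s² + 2.8s + 1.032 = 0.
So ω_n² = 1.032 ⇒ ω_n = 1.016 rad/s, and ζ = 2.8/(2ω_n) = 1.38.

ω_n = 1.02 rad/s, ζ = 1.38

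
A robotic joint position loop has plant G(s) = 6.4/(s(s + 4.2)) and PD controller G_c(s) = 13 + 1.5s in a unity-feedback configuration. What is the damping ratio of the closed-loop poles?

ζ = 0.756

Forward path: (13 + 1.5s)·6.4/(s(s+4.2)). The closed-loop characteristic equation is s² + (4.2 + 6.4·1.5)s + 6.4·13 = 0.
That is s² + 13.8s + 83.2 = 0, so ω_n = 9.121 rad/s and ζ = 13.8/(2·9.121) = 0.7565.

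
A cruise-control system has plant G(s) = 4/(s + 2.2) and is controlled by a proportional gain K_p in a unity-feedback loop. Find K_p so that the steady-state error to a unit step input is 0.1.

K_p = 4.95

Steady-state error for a unit step on this type-0 loop is 1/(1 + K_p·G(0)).
G(0) = 1.818. Require 1/(1 + K_p·1.818) = 0.1, so 1 + 1.818·K_p = 10.
K_p = (10 − 1)/1.818 = 4.95.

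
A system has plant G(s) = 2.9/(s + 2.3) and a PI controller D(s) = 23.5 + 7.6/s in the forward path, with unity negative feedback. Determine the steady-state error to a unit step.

The open loop D(s)G(s) has a pole at the origin (type 1), so the static position error constant is infinite and e_ss = 1/(1+∞) = 0.

0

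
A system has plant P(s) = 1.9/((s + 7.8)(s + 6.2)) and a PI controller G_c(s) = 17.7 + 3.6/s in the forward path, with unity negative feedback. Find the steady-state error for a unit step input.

The open loop G_c(s)P(s) has a pole at the origin (type 1), so the static position error constant is infinite and e_ss = 1/(1+∞) = 0.

0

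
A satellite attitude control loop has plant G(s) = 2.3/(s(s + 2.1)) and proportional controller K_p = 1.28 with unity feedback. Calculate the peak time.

T_p = 2.32 s

From 1 + K_pG(s) = 0: s² + 2.1s + 2.944 = 0 ⇒ ω_n = 1.716, ζ = 0.612.
Damped frequency ω_d = ω_n√(1−ζ²) = 1.357 rad/s, so peak time T_p = π/ω_d = 2.32 s.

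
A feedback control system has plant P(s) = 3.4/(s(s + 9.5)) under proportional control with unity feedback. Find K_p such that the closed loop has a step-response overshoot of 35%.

From %OS = 100·exp(−πζ/√(1−ζ²)) = 35%, ζ = −ln(0.35)/√(π²+ln²(0.35)) = 0.3169.
Characteristic equation s² + 9.5s + 3.4K_p = 0 gives ζ = 9.5/(2√(3.4K_p)).
Setting ζ = 0.3169: √(3.4K_p) = 9.5/(2·0.3169) = 14.99, so K_p = 224.6/3.4 = 66.1.

K_p = 66.1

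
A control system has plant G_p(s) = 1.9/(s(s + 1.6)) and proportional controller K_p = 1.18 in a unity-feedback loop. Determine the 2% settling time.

Closed-loop characteristic equation: s² + 1.6s + 2.242 = 0, so ω_n = 1.497 rad/s and ζ = 1.6/(2·1.497) = 0.5343.
2% settling time T_s ≈ 4/(ζω_n) = 4/0.8 = 5 s.

T_s ≈ 5 s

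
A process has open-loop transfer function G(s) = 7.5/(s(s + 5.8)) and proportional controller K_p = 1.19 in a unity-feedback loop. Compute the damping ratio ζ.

1 + K_p·G(s) = 0 gives s² + 5.8s + 8.925 = 0.
Matching s² + 2ζω_n s + ω_n²: ω_n = √8.925 = 2.987 rad/s and 2ζω_n = 5.8, so ζ = 5.8/(2·2.987) = 0.971.

ζ = 0.971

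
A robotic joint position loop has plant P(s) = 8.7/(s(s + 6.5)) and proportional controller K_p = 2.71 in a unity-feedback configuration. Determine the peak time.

The closed-loop denominator s² + 6.5s + 23.58 gives ω_n = √23.58 = 4.856 and ζ = 6.5/(2ω_n) = 0.6693.
Damped frequency ω_d = ω_n√(1−ζ²) = 3.608 rad/s, so peak time T_p = π/ω_d = 0.871 s.

T_p = 0.871 s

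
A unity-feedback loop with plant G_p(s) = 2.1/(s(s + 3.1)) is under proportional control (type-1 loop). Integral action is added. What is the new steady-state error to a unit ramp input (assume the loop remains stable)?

The integrator raises the loop to type 2, so K_v → ∞ and e_ss to a ramp is zero.

0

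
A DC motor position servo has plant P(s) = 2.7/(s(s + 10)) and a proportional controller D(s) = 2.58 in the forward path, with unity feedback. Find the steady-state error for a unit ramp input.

1.44

The loop has one pole at the origin (type 1). Velocity error constant K_v = lim_{s→0} s·D(s)P(s) = 2.58·2.7/10 = 0.6966.
Steady-state error to a unit ramp: e_ss = 1/K_v = 1.44.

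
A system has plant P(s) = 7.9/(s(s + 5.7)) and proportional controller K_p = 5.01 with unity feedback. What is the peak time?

Closed-loop characteristic equation: s² + 5.7s + 39.58 = 0, so ω_n = 6.291 rad/s and ζ = 5.7/(2·6.291) = 0.453.
Damped frequency ω_d = ω_n√(1−ζ²) = 5.609 rad/s, so peak time T_p = π/ω_d = 0.56 s.

T_p = 0.56 s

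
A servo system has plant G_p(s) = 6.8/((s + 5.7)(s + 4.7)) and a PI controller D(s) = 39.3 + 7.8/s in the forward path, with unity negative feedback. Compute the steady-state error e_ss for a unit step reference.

0

The open loop D(s)G_p(s) has a pole at the origin (type 1), so the static position error constant is infinite and e_ss = 1/(1+∞) = 0.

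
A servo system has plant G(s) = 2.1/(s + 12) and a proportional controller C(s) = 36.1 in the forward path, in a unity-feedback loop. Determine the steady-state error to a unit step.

0.137

The loop is type 0. Static position error constant K_pos = C(0)·G(0) = 36.1·0.175 = 6.318.
Steady-state error to a unit step: e_ss = 1/(1+K_pos) = 1/7.318 = 0.137.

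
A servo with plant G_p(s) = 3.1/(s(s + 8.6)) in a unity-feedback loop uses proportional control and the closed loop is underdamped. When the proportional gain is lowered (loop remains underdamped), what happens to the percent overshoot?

ζ = 8.6/(2√(3.1K_p)) rises as K_p falls; higher damping means less overshoot.

decrease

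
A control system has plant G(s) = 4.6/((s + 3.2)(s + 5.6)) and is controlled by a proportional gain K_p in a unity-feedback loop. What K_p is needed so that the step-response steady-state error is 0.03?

Steady-state error for a unit step on this type-0 loop is 1/(1 + K_p·G(0)).
G(0) = 0.2567. Require 1/(1 + K_p·0.2567) = 0.03, so 1 + 0.2567·K_p = 33.33.
K_p = (33.33 − 1)/0.2567 = 126.

K_p = 126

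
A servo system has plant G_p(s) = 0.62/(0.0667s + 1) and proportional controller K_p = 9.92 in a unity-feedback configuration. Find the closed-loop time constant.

τ = 0.00933 s

Closed loop: T(s) = K_p·G_p/(1+K_p·G_p) = 6.15/(0.0667s + 1 + 6.15), with pole at s = −(1 + 6.15)/0.0667 = −107.2.
Closed-loop time constant τ = 1/107.2 = 0.00933 s.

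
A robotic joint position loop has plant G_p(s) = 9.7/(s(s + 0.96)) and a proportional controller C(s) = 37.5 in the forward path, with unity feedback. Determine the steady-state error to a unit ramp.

The loop has one pole at the origin (type 1). Velocity error constant K_v = lim_{s→0} s·C(s)G_p(s) = 37.5·9.7/0.96 = 378.9.
Steady-state error to a unit ramp: e_ss = 1/K_v = 0.00264.

0.00264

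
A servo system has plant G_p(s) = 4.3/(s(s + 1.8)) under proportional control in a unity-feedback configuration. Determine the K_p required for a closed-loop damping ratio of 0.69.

K_p = 0.396

Closed-loop characteristic equation: s² + 1.8s + K_p·4.3 = 0.
So ω_n = √(4.3K_p) and 2ζω_n = 1.8, giving ζ = 1.8/(2√(4.3K_p)).
Setting ζ = 0.69: √(4.3K_p) = 1.8/(2·0.69) = 1.304, so K_p = 1.701/4.3 = 0.396.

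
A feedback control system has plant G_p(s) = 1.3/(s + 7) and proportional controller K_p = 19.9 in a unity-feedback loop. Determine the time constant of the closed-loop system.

τ = 0.0304 s

Closed-loop transfer function: T(s) = K_p·G_p(s)/(1 + K_p·G_p(s)) = 25.87/(s + 7 + 25.87) = 25.87/(s + 32.87).
Time constant τ = 1/32.87 = 0.0304 s.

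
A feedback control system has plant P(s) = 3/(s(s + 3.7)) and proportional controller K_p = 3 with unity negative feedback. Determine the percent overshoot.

From 1 + K_pP(s) = 0: s² + 3.7s + 9 = 0 ⇒ ω_n = 3, ζ = 0.6167.
%OS = 100·exp(−πζ/√(1−ζ²)) = 100·exp(−π·0.6167/√0.6197) = 8.54%.

8.54%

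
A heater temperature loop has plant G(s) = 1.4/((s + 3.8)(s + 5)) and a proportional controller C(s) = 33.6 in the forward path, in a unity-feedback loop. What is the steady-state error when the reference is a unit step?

0.288

The loop is type 0. Static position error constant K_pos = C(0)·G(0) = 33.6·0.07368 = 2.476.
Steady-state error to a unit step: e_ss = 1/(1+K_pos) = 1/3.476 = 0.288.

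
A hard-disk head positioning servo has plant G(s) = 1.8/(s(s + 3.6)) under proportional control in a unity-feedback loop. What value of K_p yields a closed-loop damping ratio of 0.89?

K_p = 2.27

Closed-loop characteristic equation: s² + 3.6s + K_p·1.8 = 0.
So ω_n = √(1.8K_p) and 2ζω_n = 3.6, giving ζ = 3.6/(2√(1.8K_p)).
Setting ζ = 0.89: √(1.8K_p) = 3.6/(2·0.89) = 2.022, so K_p = 4.09/1.8 = 2.27.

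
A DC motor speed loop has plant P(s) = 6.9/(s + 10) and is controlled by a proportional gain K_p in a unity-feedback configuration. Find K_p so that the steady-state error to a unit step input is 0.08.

K_p = 16.7

For a type-0 loop with proportional control, e_ss = 1/(1 + K_p·P(0)).
P(0) = 0.69. Require 1/(1 + K_p·0.69) = 0.08, so 1 + 0.69·K_p = 12.5.
K_p = (12.5 − 1)/0.69 = 16.7.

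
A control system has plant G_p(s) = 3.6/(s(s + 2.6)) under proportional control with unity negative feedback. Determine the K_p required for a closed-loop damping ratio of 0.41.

K_p = 2.79

Closed-loop characteristic equation: s² + 2.6s + K_p·3.6 = 0.
So ω_n = √(3.6K_p) and 2ζω_n = 2.6, giving ζ = 2.6/(2√(3.6K_p)).
Setting ζ = 0.41: √(3.6K_p) = 2.6/(2·0.41) = 3.171, so K_p = 10.05/3.6 = 2.79.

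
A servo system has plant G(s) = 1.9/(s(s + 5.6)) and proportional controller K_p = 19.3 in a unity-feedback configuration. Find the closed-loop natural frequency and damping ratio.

ω_n = 6.06 rad/s, ζ = 0.462

With unity feedback the closed-loop characteristic equation is s² + 5.6s + 19.3·1.9 = s² + 5.6s + 36.67 = 0.
Matching s² + 2ζω_n s + ω_n²: ω_n = √36.67 = 6.056 rad/s and 2ζω_n = 5.6, so ζ = 5.6/(2·6.056) = 0.462.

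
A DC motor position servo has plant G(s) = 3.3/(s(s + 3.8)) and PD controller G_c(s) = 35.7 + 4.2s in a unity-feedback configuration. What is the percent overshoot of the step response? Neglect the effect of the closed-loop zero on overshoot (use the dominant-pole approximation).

Forward path: (35.7 + 4.2s)·3.3/(s(s+3.8)). The closed-loop characteristic equation is s² + (3.8 + 3.3·4.2)s + 3.3·35.7 = 0.
That is s² + 17.66s + 117.8 = 0, so ω_n = 10.85 rad/s and ζ = 17.66/(2·10.85) = 0.8135.
%OS = 100·exp(−πζ/√(1−ζ²)) = 1.23%.

1.23%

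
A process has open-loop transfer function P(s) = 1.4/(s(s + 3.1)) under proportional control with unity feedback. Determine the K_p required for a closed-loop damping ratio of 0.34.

Closed-loop characteristic equation: s² + 3.1s + K_p·1.4 = 0.
So ω_n = √(1.4K_p) and 2ζω_n = 3.1, giving ζ = 3.1/(2√(1.4K_p)).
Setting ζ = 0.34: √(1.4K_p) = 3.1/(2·0.34) = 4.559, so K_p = 20.78/1.4 = 14.8.

K_p = 14.8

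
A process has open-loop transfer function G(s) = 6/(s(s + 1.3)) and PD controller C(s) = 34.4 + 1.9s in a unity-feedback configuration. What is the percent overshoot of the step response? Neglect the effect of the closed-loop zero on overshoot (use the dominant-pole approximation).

21.3%

Forward path: (34.4 + 1.9s)·6/(s(s+1.3)). The closed-loop characteristic equation is s² + (1.3 + 6·1.9)s + 6·34.4 = 0.
That is s² + 12.7s + 206.4 = 0, so ω_n = 14.37 rad/s and ζ = 12.7/(2·14.37) = 0.442.
%OS = 100·exp(−πζ/√(1−ζ²)) = 21.3%.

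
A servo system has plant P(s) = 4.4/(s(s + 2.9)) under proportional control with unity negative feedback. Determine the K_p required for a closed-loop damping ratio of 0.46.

K_p = 2.26

Closed-loop characteristic equation: s² + 2.9s + K_p·4.4 = 0.
So ω_n = √(4.4K_p) and 2ζω_n = 2.9, giving ζ = 2.9/(2√(4.4K_p)).
Setting ζ = 0.46: √(4.4K_p) = 2.9/(2·0.46) = 3.152, so K_p = 9.936/4.4 = 2.26.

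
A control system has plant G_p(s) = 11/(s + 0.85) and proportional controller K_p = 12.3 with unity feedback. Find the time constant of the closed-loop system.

τ = 0.00734 s

Closed-loop transfer function: T(s) = K_p·G_p(s)/(1 + K_p·G_p(s)) = 135.3/(s + 0.85 + 135.3) = 135.3/(s + 136.2).
Time constant τ = 1/136.2 = 0.00734 s.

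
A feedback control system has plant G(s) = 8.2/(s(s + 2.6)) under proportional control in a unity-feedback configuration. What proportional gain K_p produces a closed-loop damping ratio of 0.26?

Closed-loop characteristic equation: s² + 2.6s + K_p·8.2 = 0.
So ω_n = √(8.2K_p) and 2ζω_n = 2.6, giving ζ = 2.6/(2√(8.2K_p)).
Setting ζ = 0.26: √(8.2K_p) = 2.6/(2·0.26) = 5, so K_p = 25/8.2 = 3.05.

K_p = 3.05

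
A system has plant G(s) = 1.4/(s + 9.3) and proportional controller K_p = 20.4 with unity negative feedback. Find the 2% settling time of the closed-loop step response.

Closed-loop transfer function: T(s) = K_p·G(s)/(1 + K_p·G(s)) = 28.56/(s + 9.3 + 28.56) = 28.56/(s + 37.86).
Time constant τ = 1/37.86 = 0.02641 s, so the 2% settling time is about 4τ = 0.106 s.

T_s ≈ 0.106 s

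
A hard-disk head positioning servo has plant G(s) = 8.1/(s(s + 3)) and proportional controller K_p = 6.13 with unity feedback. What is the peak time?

From 1 + K_pG(s) = 0: s² + 3s + 49.65 = 0 ⇒ ω_n = 7.046, ζ = 0.2129.
Damped frequency ω_d = ω_n√(1−ζ²) = 6.885 rad/s, so peak time T_p = π/ω_d = 0.456 s.

T_p = 0.456 s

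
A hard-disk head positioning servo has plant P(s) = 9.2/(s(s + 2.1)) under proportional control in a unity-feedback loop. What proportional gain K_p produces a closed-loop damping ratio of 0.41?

Closed-loop characteristic equation: s² + 2.1s + K_p·9.2 = 0.
So ω_n = √(9.2K_p) and 2ζω_n = 2.1, giving ζ = 2.1/(2√(9.2K_p)).
Setting ζ = 0.41: √(9.2K_p) = 2.1/(2·0.41) = 2.561, so K_p = 6.559/9.2 = 0.713.

K_p = 0.713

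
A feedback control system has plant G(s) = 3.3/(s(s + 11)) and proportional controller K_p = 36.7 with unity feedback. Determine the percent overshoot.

16.3%

From 1 + K_pG(s) = 0: s² + 11s + 121.1 = 0 ⇒ ω_n = 11, ζ = 0.4998.
%OS = 100·exp(−πζ/√(1−ζ²)) = 100·exp(−π·0.4998/√0.7502) = 16.3%.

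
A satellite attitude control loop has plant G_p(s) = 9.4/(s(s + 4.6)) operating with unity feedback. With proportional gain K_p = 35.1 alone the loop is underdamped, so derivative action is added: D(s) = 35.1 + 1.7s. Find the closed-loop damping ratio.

Forward path: (35.1 + 1.7s)·9.4/(s(s+4.6)). The closed-loop characteristic equation is s² + (4.6 + 9.4·1.7)s + 9.4·35.1 = 0.
That is s² + 20.58s + 329.9 = 0, so ω_n = 18.16 rad/s and ζ = 20.58/(2·18.16) = 0.5665.

ζ = 0.566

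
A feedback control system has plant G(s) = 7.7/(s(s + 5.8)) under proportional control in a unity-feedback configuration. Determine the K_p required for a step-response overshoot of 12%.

From %OS = 100·exp(−πζ/√(1−ζ²)) = 12%, ζ = −ln(0.12)/√(π²+ln²(0.12)) = 0.5594.
Characteristic equation s² + 5.8s + 7.7K_p = 0 gives ζ = 5.8/(2√(7.7K_p)).
Setting ζ = 0.5594: √(7.7K_p) = 5.8/(2·0.5594) = 5.184, so K_p = 26.87/7.7 = 3.49.

K_p = 3.49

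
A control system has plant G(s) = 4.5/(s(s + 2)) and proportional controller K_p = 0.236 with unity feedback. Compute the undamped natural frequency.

1 + K_p·G(s) = 0 gives s² + 2s + 1.062 = 0.
So ω_n² = 1.062 ⇒ ω_n = 1.031 rad/s, and ζ = 2/(2ω_n) = 0.97.

ω_n = 1.03 rad/s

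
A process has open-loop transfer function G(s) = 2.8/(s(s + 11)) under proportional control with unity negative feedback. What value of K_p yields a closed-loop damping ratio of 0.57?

Closed-loop characteristic equation: s² + 11s + K_p·2.8 = 0.
So ω_n = √(2.8K_p) and 2ζω_n = 11, giving ζ = 11/(2√(2.8K_p)).
Setting ζ = 0.57: √(2.8K_p) = 11/(2·0.57) = 9.649, so K_p = 93.11/2.8 = 33.3.

K_p = 33.3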